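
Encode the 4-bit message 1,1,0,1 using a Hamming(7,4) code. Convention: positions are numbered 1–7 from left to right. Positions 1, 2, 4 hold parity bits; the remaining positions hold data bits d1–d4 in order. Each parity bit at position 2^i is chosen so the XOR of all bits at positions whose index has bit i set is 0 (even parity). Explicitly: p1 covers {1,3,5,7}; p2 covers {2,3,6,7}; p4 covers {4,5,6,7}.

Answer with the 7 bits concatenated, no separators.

1010101

Place data at non-parity positions: p1 p2 1 p4 1 0 1
p1 (pos 1,3,5,7): XOR of data positions = 1⊕1⊕1 = 1
p2 (pos 2,3,6,7): XOR of data positions = 1⊕0⊕1 = 0
p4 (pos 4,5,6,7): XOR of data positions = 1⊕0⊕1 = 0
Codeword: 1010101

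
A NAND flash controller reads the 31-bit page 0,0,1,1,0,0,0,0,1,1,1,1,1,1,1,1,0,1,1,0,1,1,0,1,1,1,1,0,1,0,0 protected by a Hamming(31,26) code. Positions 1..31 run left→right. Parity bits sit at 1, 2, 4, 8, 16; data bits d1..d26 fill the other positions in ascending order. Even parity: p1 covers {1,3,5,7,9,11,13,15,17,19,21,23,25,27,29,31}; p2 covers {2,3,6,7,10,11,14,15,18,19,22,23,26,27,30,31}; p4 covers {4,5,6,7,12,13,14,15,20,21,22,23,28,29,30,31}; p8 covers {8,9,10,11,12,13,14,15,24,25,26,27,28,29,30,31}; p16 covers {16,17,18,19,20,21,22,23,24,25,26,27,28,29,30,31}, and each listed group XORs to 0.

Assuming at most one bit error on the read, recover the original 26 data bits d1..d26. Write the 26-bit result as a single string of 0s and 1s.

s1 (pos 1,3,5,7,9,11,13,15,17,19,21,23,25,27,29,31): 0⊕1⊕0⊕0⊕1⊕1⊕1⊕1⊕0⊕1⊕1⊕0⊕1⊕1⊕1⊕0 = 0
s2 (pos 2,3,6,7,10,11,14,15,18,19,22,23,26,27,30,31): 0⊕1⊕0⊕0⊕1⊕1⊕1⊕1⊕1⊕1⊕1⊕0⊕1⊕1⊕0⊕0 = 0
s4 (pos 4,5,6,7,12,13,14,15,20,21,22,23,28,29,30,31): 1⊕0⊕0⊕0⊕1⊕1⊕1⊕1⊕0⊕1⊕1⊕0⊕0⊕1⊕0⊕0 = 0
s8 (pos 8,9,10,11,12,13,14,15,24,25,26,27,28,29,30,31): 0⊕1⊕1⊕1⊕1⊕1⊕1⊕1⊕1⊕1⊕1⊕1⊕0⊕1⊕0⊕0 = 0
s16 (pos 16,17,18,19,20,21,22,23,24,25,26,27,28,29,30,31): 1⊕0⊕1⊕1⊕0⊕1⊕1⊕0⊕1⊕1⊕1⊕1⊕0⊕1⊕0⊕0 = 0
Syndrome s16…s1 = 00000 → no error.
Read data bits from positions 3,5,6,7,9,10,11,12,13,14,15,17,18,19,20,21,22,23,24,25,26,27,28,29,30,31: 10001111111011011011110100

10001111111011011011110100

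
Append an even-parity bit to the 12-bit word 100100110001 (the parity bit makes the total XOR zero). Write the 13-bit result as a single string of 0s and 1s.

1001001100011

XOR of the 12 data bits: 1⊕0⊕0⊕1⊕0⊕0⊕1⊕1⊕0⊕0⊕0⊕1 = 1
Parity bit = 1 (so all 13 bits XOR to 0).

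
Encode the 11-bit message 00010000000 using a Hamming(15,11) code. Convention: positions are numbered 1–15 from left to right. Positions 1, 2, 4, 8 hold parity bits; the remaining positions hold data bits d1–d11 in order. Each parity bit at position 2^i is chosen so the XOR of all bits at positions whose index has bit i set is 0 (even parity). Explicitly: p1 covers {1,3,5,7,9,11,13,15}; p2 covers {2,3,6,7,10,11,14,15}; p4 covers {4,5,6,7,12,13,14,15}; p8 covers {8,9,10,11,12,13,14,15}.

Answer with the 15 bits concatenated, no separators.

110100100000000

Place data at non-parity positions: p1 p2 0 p4 0 0 1 p8 0 0 0 0 0 0 0
p1 (pos 1,3,5,7,9,11,13,15): XOR of data positions = 0⊕0⊕1⊕0⊕0⊕0⊕0 = 1
p2 (pos 2,3,6,7,10,11,14,15): XOR of data positions = 0⊕0⊕1⊕0⊕0⊕0⊕0 = 1
p4 (pos 4,5,6,7,12,13,14,15): XOR of data positions = 0⊕0⊕1⊕0⊕0⊕0⊕0 = 1
p8 (pos 8,9,10,11,12,13,14,15): XOR of data positions = 0⊕0⊕0⊕0⊕0⊕0⊕0 = 0
Codeword: 110100100000000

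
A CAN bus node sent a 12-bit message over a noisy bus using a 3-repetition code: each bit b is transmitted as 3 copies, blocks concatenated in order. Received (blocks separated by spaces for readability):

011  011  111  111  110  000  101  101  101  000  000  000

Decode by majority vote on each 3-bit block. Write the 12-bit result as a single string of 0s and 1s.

111110111000

Block 1 (011): 2 ones → 1
Block 2 (011): 2 ones → 1
Block 3 (111): 3 ones → 1
Block 4 (111): 3 ones → 1
Block 5 (110): 2 ones → 1
Block 6 (000): 0 ones → 0
Block 7 (101): 2 ones → 1
Block 8 (101): 2 ones → 1
Block 9 (101): 2 ones → 1
Block 10 (000): 0 ones → 0
Block 11 (000): 0 ones → 0
Block 12 (000): 0 ones → 0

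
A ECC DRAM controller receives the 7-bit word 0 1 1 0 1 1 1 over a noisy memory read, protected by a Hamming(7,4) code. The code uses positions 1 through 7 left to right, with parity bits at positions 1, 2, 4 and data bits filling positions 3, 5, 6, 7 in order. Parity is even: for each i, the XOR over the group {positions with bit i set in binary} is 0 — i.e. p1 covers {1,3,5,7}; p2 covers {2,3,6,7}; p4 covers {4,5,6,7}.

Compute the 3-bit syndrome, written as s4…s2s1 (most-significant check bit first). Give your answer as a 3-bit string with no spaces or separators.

101

s1 (pos 1,3,5,7): 0⊕1⊕1⊕1 = 1
s2 (pos 2,3,6,7): 1⊕1⊕1⊕1 = 0
s4 (pos 4,5,6,7): 0⊕1⊕1⊕1 = 1
Syndrome s4…s1 = 101 → error at position 5.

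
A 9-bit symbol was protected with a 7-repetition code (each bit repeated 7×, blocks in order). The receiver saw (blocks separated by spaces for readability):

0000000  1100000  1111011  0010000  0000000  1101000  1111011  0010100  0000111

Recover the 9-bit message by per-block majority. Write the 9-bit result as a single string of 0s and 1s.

001000100

Block 1 (0000000): 0 ones → 0
Block 2 (1100000): 2 ones → 0
Block 3 (1111011): 6 ones → 1
Block 4 (0010000): 1 one → 0
Block 5 (0000000): 0 ones → 0
Block 6 (1101000): 3 ones → 0
Block 7 (1111011): 6 ones → 1
Block 8 (0010100): 2 ones → 0
Block 9 (0000111): 3 ones → 0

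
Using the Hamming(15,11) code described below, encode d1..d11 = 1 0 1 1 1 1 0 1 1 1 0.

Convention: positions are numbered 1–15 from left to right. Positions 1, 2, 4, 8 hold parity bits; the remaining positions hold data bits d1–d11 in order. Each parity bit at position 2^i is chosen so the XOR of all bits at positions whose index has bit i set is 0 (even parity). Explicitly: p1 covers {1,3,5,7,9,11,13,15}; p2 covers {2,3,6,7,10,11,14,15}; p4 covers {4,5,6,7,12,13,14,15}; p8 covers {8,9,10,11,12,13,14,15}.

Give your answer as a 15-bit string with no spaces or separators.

Place data at non-parity positions: p1 p2 1 p4 0 1 1 p8 1 1 0 1 1 1 0
p1 (pos 1,3,5,7,9,11,13,15): XOR of data positions = 1⊕0⊕1⊕1⊕0⊕1⊕0 = 0
p2 (pos 2,3,6,7,10,11,14,15): XOR of data positions = 1⊕1⊕1⊕1⊕0⊕1⊕0 = 1
p4 (pos 4,5,6,7,12,13,14,15): XOR of data positions = 0⊕1⊕1⊕1⊕1⊕1⊕0 = 1
p8 (pos 8,9,10,11,12,13,14,15): XOR of data positions = 1⊕1⊕0⊕1⊕1⊕1⊕0 = 1
Codeword: 011101111101110

011101111101110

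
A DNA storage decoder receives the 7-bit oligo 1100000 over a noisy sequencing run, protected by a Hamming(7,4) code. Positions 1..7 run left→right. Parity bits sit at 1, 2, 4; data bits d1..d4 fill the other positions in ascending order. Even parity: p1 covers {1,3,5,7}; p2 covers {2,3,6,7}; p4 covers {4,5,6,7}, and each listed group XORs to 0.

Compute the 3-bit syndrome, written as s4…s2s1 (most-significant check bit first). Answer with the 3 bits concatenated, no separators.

011

s1 (pos 1,3,5,7): 1⊕0⊕0⊕0 = 1
s2 (pos 2,3,6,7): 1⊕0⊕0⊕0 = 1
s4 (pos 4,5,6,7): 0⊕0⊕0⊕0 = 0
Syndrome s4…s1 = 011 → error at position 3.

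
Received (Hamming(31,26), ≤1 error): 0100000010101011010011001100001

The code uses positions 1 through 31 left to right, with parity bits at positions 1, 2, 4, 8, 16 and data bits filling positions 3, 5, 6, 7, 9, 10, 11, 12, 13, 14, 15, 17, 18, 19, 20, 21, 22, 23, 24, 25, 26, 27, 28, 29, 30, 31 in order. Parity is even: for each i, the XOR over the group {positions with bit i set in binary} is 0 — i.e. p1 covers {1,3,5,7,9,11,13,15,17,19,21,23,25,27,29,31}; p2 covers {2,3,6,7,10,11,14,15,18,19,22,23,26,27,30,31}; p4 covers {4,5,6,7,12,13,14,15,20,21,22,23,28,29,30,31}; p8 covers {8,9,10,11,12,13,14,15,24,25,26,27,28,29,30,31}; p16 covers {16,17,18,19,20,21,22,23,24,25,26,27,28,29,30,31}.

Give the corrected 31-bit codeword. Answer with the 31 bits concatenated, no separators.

s1 (pos 1,3,5,7,9,11,13,15,17,19,21,23,25,27,29,31): 0⊕0⊕0⊕0⊕1⊕1⊕1⊕1⊕0⊕0⊕1⊕0⊕1⊕0⊕0⊕1 = 1
s2 (pos 2,3,6,7,10,11,14,15,18,19,22,23,26,27,30,31): 1⊕0⊕0⊕0⊕0⊕1⊕0⊕1⊕1⊕0⊕1⊕0⊕1⊕0⊕0⊕1 = 1
s4 (pos 4,5,6,7,12,13,14,15,20,21,22,23,28,29,30,31): 0⊕0⊕0⊕0⊕0⊕1⊕0⊕1⊕0⊕1⊕1⊕0⊕0⊕0⊕0⊕1 = 1
s8 (pos 8,9,10,11,12,13,14,15,24,25,26,27,28,29,30,31): 0⊕1⊕0⊕1⊕0⊕1⊕0⊕1⊕0⊕1⊕1⊕0⊕0⊕0⊕0⊕1 = 1
s16 (pos 16,17,18,19,20,21,22,23,24,25,26,27,28,29,30,31): 1⊕0⊕1⊕0⊕0⊕1⊕1⊕0⊕0⊕1⊕1⊕0⊕0⊕0⊕0⊕1 = 1
Syndrome s16…s1 = 11111 → error at position 31.
Flip position 31: 0100000010101011010011001100001 → 0100000010101011010011001100000

0100000010101011010011001100000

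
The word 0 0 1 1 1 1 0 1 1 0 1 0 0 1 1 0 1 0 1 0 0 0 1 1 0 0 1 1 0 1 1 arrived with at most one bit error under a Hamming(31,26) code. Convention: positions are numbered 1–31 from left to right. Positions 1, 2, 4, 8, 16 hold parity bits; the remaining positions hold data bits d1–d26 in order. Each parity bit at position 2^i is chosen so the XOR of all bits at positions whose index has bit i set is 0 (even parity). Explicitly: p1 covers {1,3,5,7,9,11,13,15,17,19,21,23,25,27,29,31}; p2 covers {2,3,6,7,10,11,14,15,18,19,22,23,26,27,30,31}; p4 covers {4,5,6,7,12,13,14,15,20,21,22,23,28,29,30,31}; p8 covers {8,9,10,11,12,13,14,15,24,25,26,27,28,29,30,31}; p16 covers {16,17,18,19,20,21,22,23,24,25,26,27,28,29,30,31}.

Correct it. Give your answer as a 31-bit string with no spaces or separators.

s1 (pos 1,3,5,7,9,11,13,15,17,19,21,23,25,27,29,31): 0⊕1⊕1⊕0⊕1⊕1⊕0⊕1⊕1⊕1⊕0⊕1⊕0⊕1⊕0⊕1 = 0
s2 (pos 2,3,6,7,10,11,14,15,18,19,22,23,26,27,30,31): 0⊕1⊕1⊕0⊕0⊕1⊕1⊕1⊕0⊕1⊕0⊕1⊕0⊕1⊕1⊕1 = 0
s4 (pos 4,5,6,7,12,13,14,15,20,21,22,23,28,29,30,31): 1⊕1⊕1⊕0⊕0⊕0⊕1⊕1⊕0⊕0⊕0⊕1⊕1⊕0⊕1⊕1 = 1
s8 (pos 8,9,10,11,12,13,14,15,24,25,26,27,28,29,30,31): 1⊕1⊕0⊕1⊕0⊕0⊕1⊕1⊕1⊕0⊕0⊕1⊕1⊕0⊕1⊕1 = 0
s16 (pos 16,17,18,19,20,21,22,23,24,25,26,27,28,29,30,31): 0⊕1⊕0⊕1⊕0⊕0⊕0⊕1⊕1⊕0⊕0⊕1⊕1⊕0⊕1⊕1 = 0
Syndrome s16…s1 = 00100 → error at position 4.
Flip position 4: 0011110110100110101000110011011 → 0010110110100110101000110011011

0010110110100110101000110011011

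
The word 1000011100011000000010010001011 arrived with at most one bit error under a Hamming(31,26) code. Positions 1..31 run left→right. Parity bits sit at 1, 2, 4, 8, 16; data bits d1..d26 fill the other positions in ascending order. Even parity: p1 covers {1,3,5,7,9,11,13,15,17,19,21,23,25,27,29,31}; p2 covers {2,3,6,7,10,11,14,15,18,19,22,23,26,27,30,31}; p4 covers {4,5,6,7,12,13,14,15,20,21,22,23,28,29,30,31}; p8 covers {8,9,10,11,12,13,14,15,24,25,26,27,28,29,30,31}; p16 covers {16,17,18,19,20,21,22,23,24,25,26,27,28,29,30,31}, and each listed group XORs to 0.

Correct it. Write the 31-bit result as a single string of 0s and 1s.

1000011100011000000010011001011

s1 (pos 1,3,5,7,9,11,13,15,17,19,21,23,25,27,29,31): 1⊕0⊕0⊕1⊕0⊕0⊕1⊕0⊕0⊕0⊕1⊕0⊕0⊕0⊕0⊕1 = 1
s2 (pos 2,3,6,7,10,11,14,15,18,19,22,23,26,27,30,31): 0⊕0⊕1⊕1⊕0⊕0⊕0⊕0⊕0⊕0⊕0⊕0⊕0⊕0⊕1⊕1 = 0
s4 (pos 4,5,6,7,12,13,14,15,20,21,22,23,28,29,30,31): 0⊕0⊕1⊕1⊕1⊕1⊕0⊕0⊕0⊕1⊕0⊕0⊕1⊕0⊕1⊕1 = 0
s8 (pos 8,9,10,11,12,13,14,15,24,25,26,27,28,29,30,31): 1⊕0⊕0⊕0⊕1⊕1⊕0⊕0⊕1⊕0⊕0⊕0⊕1⊕0⊕1⊕1 = 1
s16 (pos 16,17,18,19,20,21,22,23,24,25,26,27,28,29,30,31): 0⊕0⊕0⊕0⊕0⊕1⊕0⊕0⊕1⊕0⊕0⊕0⊕1⊕0⊕1⊕1 = 1
Syndrome s16…s1 = 11001 → error at position 25.
Flip position 25: 1000011100011000000010010001011 → 1000011100011000000010011001011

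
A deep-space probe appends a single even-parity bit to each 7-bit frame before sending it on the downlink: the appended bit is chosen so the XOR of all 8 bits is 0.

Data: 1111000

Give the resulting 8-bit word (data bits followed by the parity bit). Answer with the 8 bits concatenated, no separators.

XOR of the 7 data bits: 1⊕1⊕1⊕1⊕0⊕0⊕0 = 0
Parity bit = 0 (so all 8 bits XOR to 0).

11110000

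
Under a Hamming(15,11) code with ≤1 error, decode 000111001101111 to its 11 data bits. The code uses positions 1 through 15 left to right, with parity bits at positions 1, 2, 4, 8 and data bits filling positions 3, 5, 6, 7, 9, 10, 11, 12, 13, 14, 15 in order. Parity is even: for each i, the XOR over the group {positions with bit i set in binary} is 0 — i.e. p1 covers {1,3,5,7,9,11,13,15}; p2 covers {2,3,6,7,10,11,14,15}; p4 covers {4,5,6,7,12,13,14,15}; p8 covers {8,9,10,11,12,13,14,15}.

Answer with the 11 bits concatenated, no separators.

01101101111

s1 (pos 1,3,5,7,9,11,13,15): 0⊕0⊕1⊕0⊕1⊕0⊕1⊕1 = 0
s2 (pos 2,3,6,7,10,11,14,15): 0⊕0⊕1⊕0⊕1⊕0⊕1⊕1 = 0
s4 (pos 4,5,6,7,12,13,14,15): 1⊕1⊕1⊕0⊕1⊕1⊕1⊕1 = 1
s8 (pos 8,9,10,11,12,13,14,15): 0⊕1⊕1⊕0⊕1⊕1⊕1⊕1 = 0
Syndrome s8…s1 = 0100 → error at position 4.
Flip position 4: 000111001101111 → 000011001101111
Read data bits from positions 3,5,6,7,9,10,11,12,13,14,15: 01101101111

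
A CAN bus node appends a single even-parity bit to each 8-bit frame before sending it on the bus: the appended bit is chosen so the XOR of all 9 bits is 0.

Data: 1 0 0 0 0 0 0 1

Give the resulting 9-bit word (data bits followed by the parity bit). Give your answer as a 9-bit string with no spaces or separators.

100000010

XOR of the 8 data bits: 1⊕0⊕0⊕0⊕0⊕0⊕0⊕1 = 0
Parity bit = 0 (so all 9 bits XOR to 0).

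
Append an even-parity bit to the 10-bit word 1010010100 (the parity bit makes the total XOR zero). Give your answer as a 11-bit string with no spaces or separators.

XOR of the 10 data bits: 1⊕0⊕1⊕0⊕0⊕1⊕0⊕1⊕0⊕0 = 0
Parity bit = 0 (so all 11 bits XOR to 0).

10100101000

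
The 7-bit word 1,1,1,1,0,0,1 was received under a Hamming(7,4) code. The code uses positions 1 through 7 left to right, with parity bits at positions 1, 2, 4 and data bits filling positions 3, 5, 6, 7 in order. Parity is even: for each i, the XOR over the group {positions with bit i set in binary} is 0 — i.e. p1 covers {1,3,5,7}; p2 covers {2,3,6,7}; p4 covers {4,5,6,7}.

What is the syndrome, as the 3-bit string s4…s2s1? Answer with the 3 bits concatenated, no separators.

s1 (pos 1,3,5,7): 1⊕1⊕0⊕1 = 1
s2 (pos 2,3,6,7): 1⊕1⊕0⊕1 = 1
s4 (pos 4,5,6,7): 1⊕0⊕0⊕1 = 0
Syndrome s4…s1 = 011 → error at position 3.

011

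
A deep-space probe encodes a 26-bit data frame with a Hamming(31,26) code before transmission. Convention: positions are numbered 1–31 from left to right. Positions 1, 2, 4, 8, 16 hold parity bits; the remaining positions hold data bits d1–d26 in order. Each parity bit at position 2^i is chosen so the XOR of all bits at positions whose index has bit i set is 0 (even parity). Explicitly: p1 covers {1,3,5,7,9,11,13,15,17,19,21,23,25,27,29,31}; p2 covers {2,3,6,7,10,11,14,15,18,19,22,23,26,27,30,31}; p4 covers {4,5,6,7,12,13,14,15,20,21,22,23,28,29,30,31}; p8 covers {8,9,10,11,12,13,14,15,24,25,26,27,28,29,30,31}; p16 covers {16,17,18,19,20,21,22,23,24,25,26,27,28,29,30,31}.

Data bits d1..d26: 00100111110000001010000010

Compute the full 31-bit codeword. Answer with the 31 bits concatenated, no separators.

0000010101111101000001010000010

Place data at non-parity positions: p1 p2 0 p4 0 1 0 p8 0 1 1 1 1 1 0 p16 0 0 0 0 0 1 0 1 0 0 0 0 0 1 0
p1 (pos 1,3,5,7,9,11,13,15,17,19,21,23,25,27,29,31): XOR of data positions = 0⊕0⊕0⊕0⊕1⊕1⊕0⊕0⊕0⊕0⊕0⊕0⊕0⊕0⊕0 = 0
p2 (pos 2,3,6,7,10,11,14,15,18,19,22,23,26,27,30,31): XOR of data positions = 0⊕1⊕0⊕1⊕1⊕1⊕0⊕0⊕0⊕1⊕0⊕0⊕0⊕1⊕0 = 0
p4 (pos 4,5,6,7,12,13,14,15,20,21,22,23,28,29,30,31): XOR of data positions = 0⊕1⊕0⊕1⊕1⊕1⊕0⊕0⊕0⊕1⊕0⊕0⊕0⊕1⊕0 = 0
p8 (pos 8,9,10,11,12,13,14,15,24,25,26,27,28,29,30,31): XOR of data positions = 0⊕1⊕1⊕1⊕1⊕1⊕0⊕1⊕0⊕0⊕0⊕0⊕0⊕1⊕0 = 1
p16 (pos 16,17,18,19,20,21,22,23,24,25,26,27,28,29,30,31): XOR of data positions = 0⊕0⊕0⊕0⊕0⊕1⊕0⊕1⊕0⊕0⊕0⊕0⊕0⊕1⊕0 = 1
Codeword: 0000010101111101000001010000010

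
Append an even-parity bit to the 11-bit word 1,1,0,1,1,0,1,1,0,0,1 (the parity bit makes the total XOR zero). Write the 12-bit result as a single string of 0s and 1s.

XOR of the 11 data bits: 1⊕1⊕0⊕1⊕1⊕0⊕1⊕1⊕0⊕0⊕1 = 1
Parity bit = 1 (so all 12 bits XOR to 0).

110110110011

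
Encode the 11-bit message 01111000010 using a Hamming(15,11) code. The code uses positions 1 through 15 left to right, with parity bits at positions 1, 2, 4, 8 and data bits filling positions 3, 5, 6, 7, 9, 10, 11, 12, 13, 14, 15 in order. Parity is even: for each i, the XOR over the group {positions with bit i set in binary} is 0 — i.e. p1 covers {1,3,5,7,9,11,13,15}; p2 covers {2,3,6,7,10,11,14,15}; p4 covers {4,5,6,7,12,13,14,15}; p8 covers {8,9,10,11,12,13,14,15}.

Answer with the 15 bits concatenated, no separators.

Place data at non-parity positions: p1 p2 0 p4 1 1 1 p8 1 0 0 0 0 1 0
p1 (pos 1,3,5,7,9,11,13,15): XOR of data positions = 0⊕1⊕1⊕1⊕0⊕0⊕0 = 1
p2 (pos 2,3,6,7,10,11,14,15): XOR of data positions = 0⊕1⊕1⊕0⊕0⊕1⊕0 = 1
p4 (pos 4,5,6,7,12,13,14,15): XOR of data positions = 1⊕1⊕1⊕0⊕0⊕1⊕0 = 0
p8 (pos 8,9,10,11,12,13,14,15): XOR of data positions = 1⊕0⊕0⊕0⊕0⊕1⊕0 = 0
Codeword: 110011101000010

110011101000010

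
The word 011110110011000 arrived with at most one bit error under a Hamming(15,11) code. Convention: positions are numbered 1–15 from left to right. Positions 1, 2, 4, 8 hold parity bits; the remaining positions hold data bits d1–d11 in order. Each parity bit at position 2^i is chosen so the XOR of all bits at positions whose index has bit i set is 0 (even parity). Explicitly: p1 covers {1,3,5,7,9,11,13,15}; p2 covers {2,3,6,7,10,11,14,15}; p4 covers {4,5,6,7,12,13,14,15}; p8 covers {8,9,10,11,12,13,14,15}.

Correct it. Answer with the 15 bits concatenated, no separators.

s1 (pos 1,3,5,7,9,11,13,15): 0⊕1⊕1⊕1⊕0⊕1⊕0⊕0 = 0
s2 (pos 2,3,6,7,10,11,14,15): 1⊕1⊕0⊕1⊕0⊕1⊕0⊕0 = 0
s4 (pos 4,5,6,7,12,13,14,15): 1⊕1⊕0⊕1⊕1⊕0⊕0⊕0 = 0
s8 (pos 8,9,10,11,12,13,14,15): 1⊕0⊕0⊕1⊕1⊕0⊕0⊕0 = 1
Syndrome s8…s1 = 1000 → error at position 8.
Flip position 8: 011110110011000 → 011110100011000

011110100011000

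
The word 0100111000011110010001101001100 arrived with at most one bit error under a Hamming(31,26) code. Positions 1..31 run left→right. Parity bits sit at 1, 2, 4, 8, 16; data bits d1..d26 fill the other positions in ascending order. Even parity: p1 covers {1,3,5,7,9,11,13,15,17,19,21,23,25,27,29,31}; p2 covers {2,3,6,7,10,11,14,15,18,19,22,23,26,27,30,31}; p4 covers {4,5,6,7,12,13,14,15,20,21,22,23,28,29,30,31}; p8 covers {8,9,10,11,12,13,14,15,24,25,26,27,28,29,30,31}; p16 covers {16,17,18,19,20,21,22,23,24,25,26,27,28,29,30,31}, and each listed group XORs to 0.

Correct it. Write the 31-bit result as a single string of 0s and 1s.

0100111000010110010001101001100

s1 (pos 1,3,5,7,9,11,13,15,17,19,21,23,25,27,29,31): 0⊕0⊕1⊕1⊕0⊕0⊕1⊕1⊕0⊕0⊕0⊕1⊕1⊕0⊕1⊕0 = 1
s2 (pos 2,3,6,7,10,11,14,15,18,19,22,23,26,27,30,31): 1⊕0⊕1⊕1⊕0⊕0⊕1⊕1⊕1⊕0⊕1⊕1⊕0⊕0⊕0⊕0 = 0
s4 (pos 4,5,6,7,12,13,14,15,20,21,22,23,28,29,30,31): 0⊕1⊕1⊕1⊕1⊕1⊕1⊕1⊕0⊕0⊕1⊕1⊕1⊕1⊕0⊕0 = 1
s8 (pos 8,9,10,11,12,13,14,15,24,25,26,27,28,29,30,31): 0⊕0⊕0⊕0⊕1⊕1⊕1⊕1⊕0⊕1⊕0⊕0⊕1⊕1⊕0⊕0 = 1
s16 (pos 16,17,18,19,20,21,22,23,24,25,26,27,28,29,30,31): 0⊕0⊕1⊕0⊕0⊕0⊕1⊕1⊕0⊕1⊕0⊕0⊕1⊕1⊕0⊕0 = 0
Syndrome s16…s1 = 01101 → error at position 13.
Flip position 13: 0100111000011110010001101001100 → 0100111000010110010001101001100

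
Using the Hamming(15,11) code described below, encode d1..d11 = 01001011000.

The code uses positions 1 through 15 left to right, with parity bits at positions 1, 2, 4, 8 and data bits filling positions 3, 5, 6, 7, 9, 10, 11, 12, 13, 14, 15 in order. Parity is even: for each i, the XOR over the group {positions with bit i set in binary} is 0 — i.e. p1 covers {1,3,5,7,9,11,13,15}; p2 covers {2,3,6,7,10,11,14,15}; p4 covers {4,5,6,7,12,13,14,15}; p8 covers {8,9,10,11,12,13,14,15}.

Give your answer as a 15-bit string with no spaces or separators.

110010011011000

Place data at non-parity positions: p1 p2 0 p4 1 0 0 p8 1 0 1 1 0 0 0
p1 (pos 1,3,5,7,9,11,13,15): XOR of data positions = 0⊕1⊕0⊕1⊕1⊕0⊕0 = 1
p2 (pos 2,3,6,7,10,11,14,15): XOR of data positions = 0⊕0⊕0⊕0⊕1⊕0⊕0 = 1
p4 (pos 4,5,6,7,12,13,14,15): XOR of data positions = 1⊕0⊕0⊕1⊕0⊕0⊕0 = 0
p8 (pos 8,9,10,11,12,13,14,15): XOR of data positions = 1⊕0⊕1⊕1⊕0⊕0⊕0 = 1
Codeword: 110010011011000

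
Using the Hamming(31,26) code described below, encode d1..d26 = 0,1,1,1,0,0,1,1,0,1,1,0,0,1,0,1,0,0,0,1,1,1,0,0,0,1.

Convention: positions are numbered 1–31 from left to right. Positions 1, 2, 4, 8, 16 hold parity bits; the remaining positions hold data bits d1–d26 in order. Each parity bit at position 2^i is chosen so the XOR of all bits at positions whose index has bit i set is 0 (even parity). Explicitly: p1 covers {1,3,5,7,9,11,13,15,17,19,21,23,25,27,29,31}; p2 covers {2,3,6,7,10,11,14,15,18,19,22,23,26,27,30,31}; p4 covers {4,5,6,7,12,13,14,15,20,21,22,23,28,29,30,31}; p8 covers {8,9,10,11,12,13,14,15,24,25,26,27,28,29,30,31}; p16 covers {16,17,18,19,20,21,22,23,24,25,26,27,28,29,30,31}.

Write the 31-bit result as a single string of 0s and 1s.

Place data at non-parity positions: p1 p2 0 p4 1 1 1 p8 0 0 1 1 0 1 1 p16 0 0 1 0 1 0 0 0 1 1 1 0 0 0 1
p1 (pos 1,3,5,7,9,11,13,15,17,19,21,23,25,27,29,31): XOR of data positions = 0⊕1⊕1⊕0⊕1⊕0⊕1⊕0⊕1⊕1⊕0⊕1⊕1⊕0⊕1 = 1
p2 (pos 2,3,6,7,10,11,14,15,18,19,22,23,26,27,30,31): XOR of data positions = 0⊕1⊕1⊕0⊕1⊕1⊕1⊕0⊕1⊕0⊕0⊕1⊕1⊕0⊕1 = 1
p4 (pos 4,5,6,7,12,13,14,15,20,21,22,23,28,29,30,31): XOR of data positions = 1⊕1⊕1⊕1⊕0⊕1⊕1⊕0⊕1⊕0⊕0⊕0⊕0⊕0⊕1 = 0
p8 (pos 8,9,10,11,12,13,14,15,24,25,26,27,28,29,30,31): XOR of data positions = 0⊕0⊕1⊕1⊕0⊕1⊕1⊕0⊕1⊕1⊕1⊕0⊕0⊕0⊕1 = 0
p16 (pos 16,17,18,19,20,21,22,23,24,25,26,27,28,29,30,31): XOR of data positions = 0⊕0⊕1⊕0⊕1⊕0⊕0⊕0⊕1⊕1⊕1⊕0⊕0⊕0⊕1 = 0
Codeword: 1100111000110110001010001110001

1100111000110110001010001110001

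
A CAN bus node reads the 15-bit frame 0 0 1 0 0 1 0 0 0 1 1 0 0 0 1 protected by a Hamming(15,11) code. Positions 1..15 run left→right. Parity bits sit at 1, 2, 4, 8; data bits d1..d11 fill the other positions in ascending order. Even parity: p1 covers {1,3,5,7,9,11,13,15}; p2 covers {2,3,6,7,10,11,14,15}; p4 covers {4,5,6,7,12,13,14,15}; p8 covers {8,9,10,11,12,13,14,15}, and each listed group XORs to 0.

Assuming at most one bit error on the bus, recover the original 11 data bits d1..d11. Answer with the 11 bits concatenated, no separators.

s1 (pos 1,3,5,7,9,11,13,15): 0⊕1⊕0⊕0⊕0⊕1⊕0⊕1 = 1
s2 (pos 2,3,6,7,10,11,14,15): 0⊕1⊕1⊕0⊕1⊕1⊕0⊕1 = 1
s4 (pos 4,5,6,7,12,13,14,15): 0⊕0⊕1⊕0⊕0⊕0⊕0⊕1 = 0
s8 (pos 8,9,10,11,12,13,14,15): 0⊕0⊕1⊕1⊕0⊕0⊕0⊕1 = 1
Syndrome s8…s1 = 1011 → error at position 11.
Flip position 11: 001001000110001 → 001001000100001
Read data bits from positions 3,5,6,7,9,10,11,12,13,14,15: 10100100001

10100100001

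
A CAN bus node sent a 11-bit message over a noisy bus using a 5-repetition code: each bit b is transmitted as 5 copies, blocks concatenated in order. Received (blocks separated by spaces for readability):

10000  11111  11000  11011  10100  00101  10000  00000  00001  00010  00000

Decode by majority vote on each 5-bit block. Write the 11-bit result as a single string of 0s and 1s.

01010000000

Block 1 (10000): 1 one → 0
Block 2 (11111): 5 ones → 1
Block 3 (11000): 2 ones → 0
Block 4 (11011): 4 ones → 1
Block 5 (10100): 2 ones → 0
Block 6 (00101): 2 ones → 0
Block 7 (10000): 1 one → 0
Block 8 (00000): 0 ones → 0
Block 9 (00001): 1 one → 0
Block 10 (00010): 1 one → 0
Block 11 (00000): 0 ones → 0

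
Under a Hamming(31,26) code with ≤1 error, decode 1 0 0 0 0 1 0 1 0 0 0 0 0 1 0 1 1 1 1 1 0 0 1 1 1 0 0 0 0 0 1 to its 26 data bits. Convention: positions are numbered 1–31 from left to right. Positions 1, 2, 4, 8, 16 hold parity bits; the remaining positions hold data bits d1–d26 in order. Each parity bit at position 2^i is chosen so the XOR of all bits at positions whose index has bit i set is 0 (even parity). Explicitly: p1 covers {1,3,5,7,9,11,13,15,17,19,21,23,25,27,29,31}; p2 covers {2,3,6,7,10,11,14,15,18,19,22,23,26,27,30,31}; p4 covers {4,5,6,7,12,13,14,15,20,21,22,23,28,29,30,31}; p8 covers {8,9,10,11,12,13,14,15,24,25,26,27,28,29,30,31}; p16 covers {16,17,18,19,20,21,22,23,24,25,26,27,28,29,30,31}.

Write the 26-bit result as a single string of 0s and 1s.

s1 (pos 1,3,5,7,9,11,13,15,17,19,21,23,25,27,29,31): 1⊕0⊕0⊕0⊕0⊕0⊕0⊕0⊕1⊕1⊕0⊕1⊕1⊕0⊕0⊕1 = 0
s2 (pos 2,3,6,7,10,11,14,15,18,19,22,23,26,27,30,31): 0⊕0⊕1⊕0⊕0⊕0⊕1⊕0⊕1⊕1⊕0⊕1⊕0⊕0⊕0⊕1 = 0
s4 (pos 4,5,6,7,12,13,14,15,20,21,22,23,28,29,30,31): 0⊕0⊕1⊕0⊕0⊕0⊕1⊕0⊕1⊕0⊕0⊕1⊕0⊕0⊕0⊕1 = 1
s8 (pos 8,9,10,11,12,13,14,15,24,25,26,27,28,29,30,31): 1⊕0⊕0⊕0⊕0⊕0⊕1⊕0⊕1⊕1⊕0⊕0⊕0⊕0⊕0⊕1 = 1
s16 (pos 16,17,18,19,20,21,22,23,24,25,26,27,28,29,30,31): 1⊕1⊕1⊕1⊕1⊕0⊕0⊕1⊕1⊕1⊕0⊕0⊕0⊕0⊕0⊕1 = 1
Syndrome s16…s1 = 11100 → error at position 28.
Flip position 28: 1000010100000101111100111000001 → 1000010100000101111100111001001
Read data bits from positions 3,5,6,7,9,10,11,12,13,14,15,17,18,19,20,21,22,23,24,25,26,27,28,29,30,31: 00100000010111100111001001

00100000010111100111001001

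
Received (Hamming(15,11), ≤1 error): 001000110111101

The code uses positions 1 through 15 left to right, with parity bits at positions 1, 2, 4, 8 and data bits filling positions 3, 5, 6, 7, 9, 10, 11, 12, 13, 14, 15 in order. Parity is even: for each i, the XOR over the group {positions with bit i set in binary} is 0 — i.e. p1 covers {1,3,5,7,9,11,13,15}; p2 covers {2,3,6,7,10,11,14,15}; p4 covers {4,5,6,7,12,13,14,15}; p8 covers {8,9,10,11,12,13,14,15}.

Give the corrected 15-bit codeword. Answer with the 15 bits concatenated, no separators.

s1 (pos 1,3,5,7,9,11,13,15): 0⊕1⊕0⊕1⊕0⊕1⊕1⊕1 = 1
s2 (pos 2,3,6,7,10,11,14,15): 0⊕1⊕0⊕1⊕1⊕1⊕0⊕1 = 1
s4 (pos 4,5,6,7,12,13,14,15): 0⊕0⊕0⊕1⊕1⊕1⊕0⊕1 = 0
s8 (pos 8,9,10,11,12,13,14,15): 1⊕0⊕1⊕1⊕1⊕1⊕0⊕1 = 0
Syndrome s8…s1 = 0011 → error at position 3.
Flip position 3: 001000110111101 → 000000110111101

000000110111101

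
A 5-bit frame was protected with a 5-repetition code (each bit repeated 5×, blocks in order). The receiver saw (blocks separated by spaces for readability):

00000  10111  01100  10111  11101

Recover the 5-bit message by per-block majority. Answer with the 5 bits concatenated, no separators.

Block 1 (00000): 0 ones → 0
Block 2 (10111): 4 ones → 1
Block 3 (01100): 2 ones → 0
Block 4 (10111): 4 ones → 1
Block 5 (11101): 4 ones → 1

01011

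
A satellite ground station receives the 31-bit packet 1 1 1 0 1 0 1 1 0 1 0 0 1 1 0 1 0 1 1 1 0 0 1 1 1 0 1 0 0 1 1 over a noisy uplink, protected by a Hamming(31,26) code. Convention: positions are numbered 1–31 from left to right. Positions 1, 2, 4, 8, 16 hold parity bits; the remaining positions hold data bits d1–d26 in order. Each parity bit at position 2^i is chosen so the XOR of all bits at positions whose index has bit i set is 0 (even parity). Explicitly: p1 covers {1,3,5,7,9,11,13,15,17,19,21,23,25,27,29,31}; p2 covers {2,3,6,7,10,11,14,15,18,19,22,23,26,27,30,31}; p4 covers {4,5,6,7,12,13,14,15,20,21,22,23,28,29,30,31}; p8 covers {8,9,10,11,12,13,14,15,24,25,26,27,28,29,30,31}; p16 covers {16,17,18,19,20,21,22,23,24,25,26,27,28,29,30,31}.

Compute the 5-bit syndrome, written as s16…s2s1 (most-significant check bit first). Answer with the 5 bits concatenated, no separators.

01010

s1 (pos 1,3,5,7,9,11,13,15,17,19,21,23,25,27,29,31): 1⊕1⊕1⊕1⊕0⊕0⊕1⊕0⊕0⊕1⊕0⊕1⊕1⊕1⊕0⊕1 = 0
s2 (pos 2,3,6,7,10,11,14,15,18,19,22,23,26,27,30,31): 1⊕1⊕0⊕1⊕1⊕0⊕1⊕0⊕1⊕1⊕0⊕1⊕0⊕1⊕1⊕1 = 1
s4 (pos 4,5,6,7,12,13,14,15,20,21,22,23,28,29,30,31): 0⊕1⊕0⊕1⊕0⊕1⊕1⊕0⊕1⊕0⊕0⊕1⊕0⊕0⊕1⊕1 = 0
s8 (pos 8,9,10,11,12,13,14,15,24,25,26,27,28,29,30,31): 1⊕0⊕1⊕0⊕0⊕1⊕1⊕0⊕1⊕1⊕0⊕1⊕0⊕0⊕1⊕1 = 1
s16 (pos 16,17,18,19,20,21,22,23,24,25,26,27,28,29,30,31): 1⊕0⊕1⊕1⊕1⊕0⊕0⊕1⊕1⊕1⊕0⊕1⊕0⊕0⊕1⊕1 = 0
Syndrome s16…s1 = 01010 → error at position 10.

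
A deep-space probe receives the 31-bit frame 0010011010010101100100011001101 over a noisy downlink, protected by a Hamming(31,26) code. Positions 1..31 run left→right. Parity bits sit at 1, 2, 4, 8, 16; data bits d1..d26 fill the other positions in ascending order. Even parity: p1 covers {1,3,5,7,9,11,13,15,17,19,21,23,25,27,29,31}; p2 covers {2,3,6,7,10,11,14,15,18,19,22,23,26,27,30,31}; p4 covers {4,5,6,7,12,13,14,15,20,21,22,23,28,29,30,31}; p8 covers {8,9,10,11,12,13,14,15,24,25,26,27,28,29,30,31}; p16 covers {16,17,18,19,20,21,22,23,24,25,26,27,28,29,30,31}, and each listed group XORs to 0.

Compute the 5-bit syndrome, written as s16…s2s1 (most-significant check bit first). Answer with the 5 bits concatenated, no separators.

00011

s1 (pos 1,3,5,7,9,11,13,15,17,19,21,23,25,27,29,31): 0⊕1⊕0⊕1⊕1⊕0⊕0⊕0⊕1⊕0⊕0⊕0⊕1⊕0⊕1⊕1 = 1
s2 (pos 2,3,6,7,10,11,14,15,18,19,22,23,26,27,30,31): 0⊕1⊕1⊕1⊕0⊕0⊕1⊕0⊕0⊕0⊕0⊕0⊕0⊕0⊕0⊕1 = 1
s4 (pos 4,5,6,7,12,13,14,15,20,21,22,23,28,29,30,31): 0⊕0⊕1⊕1⊕1⊕0⊕1⊕0⊕1⊕0⊕0⊕0⊕1⊕1⊕0⊕1 = 0
s8 (pos 8,9,10,11,12,13,14,15,24,25,26,27,28,29,30,31): 0⊕1⊕0⊕0⊕1⊕0⊕1⊕0⊕1⊕1⊕0⊕0⊕1⊕1⊕0⊕1 = 0
s16 (pos 16,17,18,19,20,21,22,23,24,25,26,27,28,29,30,31): 1⊕1⊕0⊕0⊕1⊕0⊕0⊕0⊕1⊕1⊕0⊕0⊕1⊕1⊕0⊕1 = 0
Syndrome s16…s1 = 00011 → error at position 3.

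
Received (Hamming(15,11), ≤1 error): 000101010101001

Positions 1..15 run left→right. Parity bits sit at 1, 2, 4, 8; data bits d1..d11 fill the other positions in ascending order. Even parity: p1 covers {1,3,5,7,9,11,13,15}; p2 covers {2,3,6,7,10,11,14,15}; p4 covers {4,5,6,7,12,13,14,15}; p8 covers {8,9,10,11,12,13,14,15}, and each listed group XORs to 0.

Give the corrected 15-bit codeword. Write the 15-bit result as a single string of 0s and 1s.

001101010101001

s1 (pos 1,3,5,7,9,11,13,15): 0⊕0⊕0⊕0⊕0⊕0⊕0⊕1 = 1
s2 (pos 2,3,6,7,10,11,14,15): 0⊕0⊕1⊕0⊕1⊕0⊕0⊕1 = 1
s4 (pos 4,5,6,7,12,13,14,15): 1⊕0⊕1⊕0⊕1⊕0⊕0⊕1 = 0
s8 (pos 8,9,10,11,12,13,14,15): 1⊕0⊕1⊕0⊕1⊕0⊕0⊕1 = 0
Syndrome s8…s1 = 0011 → error at position 3.
Flip position 3: 000101010101001 → 001101010101001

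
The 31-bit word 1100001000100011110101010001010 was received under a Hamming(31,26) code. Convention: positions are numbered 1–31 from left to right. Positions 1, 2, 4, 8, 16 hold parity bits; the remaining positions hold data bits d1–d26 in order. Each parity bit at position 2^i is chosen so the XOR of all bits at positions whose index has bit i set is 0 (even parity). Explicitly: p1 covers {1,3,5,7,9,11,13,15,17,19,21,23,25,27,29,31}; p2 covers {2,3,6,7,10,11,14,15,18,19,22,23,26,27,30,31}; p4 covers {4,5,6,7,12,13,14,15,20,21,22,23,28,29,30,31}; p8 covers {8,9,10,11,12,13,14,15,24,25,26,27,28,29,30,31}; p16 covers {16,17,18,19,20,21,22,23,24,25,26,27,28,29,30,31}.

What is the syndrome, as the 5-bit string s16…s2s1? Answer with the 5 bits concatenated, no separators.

01011

s1 (pos 1,3,5,7,9,11,13,15,17,19,21,23,25,27,29,31): 1⊕0⊕0⊕1⊕0⊕1⊕0⊕1⊕1⊕0⊕0⊕0⊕0⊕0⊕0⊕0 = 1
s2 (pos 2,3,6,7,10,11,14,15,18,19,22,23,26,27,30,31): 1⊕0⊕0⊕1⊕0⊕1⊕0⊕1⊕1⊕0⊕1⊕0⊕0⊕0⊕1⊕0 = 1
s4 (pos 4,5,6,7,12,13,14,15,20,21,22,23,28,29,30,31): 0⊕0⊕0⊕1⊕0⊕0⊕0⊕1⊕1⊕0⊕1⊕0⊕1⊕0⊕1⊕0 = 0
s8 (pos 8,9,10,11,12,13,14,15,24,25,26,27,28,29,30,31): 0⊕0⊕0⊕1⊕0⊕0⊕0⊕1⊕1⊕0⊕0⊕0⊕1⊕0⊕1⊕0 = 1
s16 (pos 16,17,18,19,20,21,22,23,24,25,26,27,28,29,30,31): 1⊕1⊕1⊕0⊕1⊕0⊕1⊕0⊕1⊕0⊕0⊕0⊕1⊕0⊕1⊕0 = 0
Syndrome s16…s1 = 01011 → error at position 11.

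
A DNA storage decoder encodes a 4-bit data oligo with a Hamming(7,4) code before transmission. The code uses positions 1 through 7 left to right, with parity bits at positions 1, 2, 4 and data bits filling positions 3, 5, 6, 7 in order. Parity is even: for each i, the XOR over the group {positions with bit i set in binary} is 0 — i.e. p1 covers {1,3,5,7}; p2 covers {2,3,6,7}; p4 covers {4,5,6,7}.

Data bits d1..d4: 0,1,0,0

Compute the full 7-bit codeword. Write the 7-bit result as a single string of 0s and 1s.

Place data at non-parity positions: p1 p2 0 p4 1 0 0
p1 (pos 1,3,5,7): XOR of data positions = 0⊕1⊕0 = 1
p2 (pos 2,3,6,7): XOR of data positions = 0⊕0⊕0 = 0
p4 (pos 4,5,6,7): XOR of data positions = 1⊕0⊕0 = 1
Codeword: 1001100

1001100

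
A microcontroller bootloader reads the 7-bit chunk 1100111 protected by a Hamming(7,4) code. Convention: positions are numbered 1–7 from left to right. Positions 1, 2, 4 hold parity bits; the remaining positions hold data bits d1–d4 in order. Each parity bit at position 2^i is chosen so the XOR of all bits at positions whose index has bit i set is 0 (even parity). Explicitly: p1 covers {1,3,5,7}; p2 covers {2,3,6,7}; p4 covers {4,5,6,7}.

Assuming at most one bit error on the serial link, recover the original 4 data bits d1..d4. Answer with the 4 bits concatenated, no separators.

s1 (pos 1,3,5,7): 1⊕0⊕1⊕1 = 1
s2 (pos 2,3,6,7): 1⊕0⊕1⊕1 = 1
s4 (pos 4,5,6,7): 0⊕1⊕1⊕1 = 1
Syndrome s4…s1 = 111 → error at position 7.
Flip position 7: 1100111 → 1100110
Read data bits from positions 3,5,6,7: 0110

0110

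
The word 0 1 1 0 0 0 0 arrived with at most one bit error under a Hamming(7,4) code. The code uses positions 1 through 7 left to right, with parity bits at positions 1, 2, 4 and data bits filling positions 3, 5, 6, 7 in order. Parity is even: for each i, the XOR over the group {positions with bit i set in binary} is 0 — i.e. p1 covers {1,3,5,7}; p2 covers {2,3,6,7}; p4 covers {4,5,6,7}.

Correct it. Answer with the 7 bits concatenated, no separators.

1110000

s1 (pos 1,3,5,7): 0⊕1⊕0⊕0 = 1
s2 (pos 2,3,6,7): 1⊕1⊕0⊕0 = 0
s4 (pos 4,5,6,7): 0⊕0⊕0⊕0 = 0
Syndrome s4…s1 = 001 → error at position 1.
Flip position 1: 0110000 → 1110000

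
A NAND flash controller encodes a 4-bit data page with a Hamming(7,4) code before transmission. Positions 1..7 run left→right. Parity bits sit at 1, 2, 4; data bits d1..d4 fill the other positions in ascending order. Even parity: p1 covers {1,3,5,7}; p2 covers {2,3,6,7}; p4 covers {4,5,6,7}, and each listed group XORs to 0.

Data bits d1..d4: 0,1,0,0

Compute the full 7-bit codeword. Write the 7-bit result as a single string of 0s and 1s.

1001100

Place data at non-parity positions: p1 p2 0 p4 1 0 0
p1 (pos 1,3,5,7): XOR of data positions = 0⊕1⊕0 = 1
p2 (pos 2,3,6,7): XOR of data positions = 0⊕0⊕0 = 0
p4 (pos 4,5,6,7): XOR of data positions = 1⊕0⊕0 = 1
Codeword: 1001100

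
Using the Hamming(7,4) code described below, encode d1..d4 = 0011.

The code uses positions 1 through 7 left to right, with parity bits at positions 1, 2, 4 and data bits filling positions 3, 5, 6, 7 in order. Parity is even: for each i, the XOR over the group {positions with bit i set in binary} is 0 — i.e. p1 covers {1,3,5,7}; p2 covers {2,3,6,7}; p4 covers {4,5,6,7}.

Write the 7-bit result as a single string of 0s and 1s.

Place data at non-parity positions: p1 p2 0 p4 0 1 1
p1 (pos 1,3,5,7): XOR of data positions = 0⊕0⊕1 = 1
p2 (pos 2,3,6,7): XOR of data positions = 0⊕1⊕1 = 0
p4 (pos 4,5,6,7): XOR of data positions = 0⊕1⊕1 = 0
Codeword: 1000011

1000011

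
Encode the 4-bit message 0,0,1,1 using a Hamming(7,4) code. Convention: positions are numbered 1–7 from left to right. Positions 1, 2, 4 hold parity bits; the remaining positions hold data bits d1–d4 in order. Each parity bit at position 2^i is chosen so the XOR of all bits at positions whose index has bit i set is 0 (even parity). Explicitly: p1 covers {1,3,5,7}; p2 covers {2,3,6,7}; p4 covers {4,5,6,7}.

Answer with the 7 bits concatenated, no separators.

Place data at non-parity positions: p1 p2 0 p4 0 1 1
p1 (pos 1,3,5,7): XOR of data positions = 0⊕0⊕1 = 1
p2 (pos 2,3,6,7): XOR of data positions = 0⊕1⊕1 = 0
p4 (pos 4,5,6,7): XOR of data positions = 0⊕1⊕1 = 0
Codeword: 1000011

1000011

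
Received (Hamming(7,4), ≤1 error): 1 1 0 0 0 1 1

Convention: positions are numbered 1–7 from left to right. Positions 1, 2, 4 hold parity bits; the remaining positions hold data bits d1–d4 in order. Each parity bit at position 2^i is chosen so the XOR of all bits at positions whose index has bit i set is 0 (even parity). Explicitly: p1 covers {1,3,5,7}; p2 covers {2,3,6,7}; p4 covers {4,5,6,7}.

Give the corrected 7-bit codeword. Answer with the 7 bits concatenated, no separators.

s1 (pos 1,3,5,7): 1⊕0⊕0⊕1 = 0
s2 (pos 2,3,6,7): 1⊕0⊕1⊕1 = 1
s4 (pos 4,5,6,7): 0⊕0⊕1⊕1 = 0
Syndrome s4…s1 = 010 → error at position 2.
Flip position 2: 1100011 → 1000011

1000011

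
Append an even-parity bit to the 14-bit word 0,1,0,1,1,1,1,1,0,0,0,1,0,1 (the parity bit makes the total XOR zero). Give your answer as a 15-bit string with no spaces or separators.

010111110001010

XOR of the 14 data bits: 0⊕1⊕0⊕1⊕1⊕1⊕1⊕1⊕0⊕0⊕0⊕1⊕0⊕1 = 0
Parity bit = 0 (so all 15 bits XOR to 0).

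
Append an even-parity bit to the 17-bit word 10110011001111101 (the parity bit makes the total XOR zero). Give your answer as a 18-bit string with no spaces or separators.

101100110011111011

XOR of the 17 data bits: 1⊕0⊕1⊕1⊕0⊕0⊕1⊕1⊕0⊕0⊕1⊕1⊕1⊕1⊕1⊕0⊕1 = 1
Parity bit = 1 (so all 18 bits XOR to 0).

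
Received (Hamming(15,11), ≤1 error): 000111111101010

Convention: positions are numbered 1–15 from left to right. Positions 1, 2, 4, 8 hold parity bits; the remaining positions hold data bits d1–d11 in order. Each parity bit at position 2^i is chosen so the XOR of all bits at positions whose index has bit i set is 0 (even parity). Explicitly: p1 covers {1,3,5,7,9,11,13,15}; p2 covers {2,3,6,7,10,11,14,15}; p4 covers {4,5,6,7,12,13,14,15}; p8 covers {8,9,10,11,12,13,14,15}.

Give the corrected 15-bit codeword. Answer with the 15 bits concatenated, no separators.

s1 (pos 1,3,5,7,9,11,13,15): 0⊕0⊕1⊕1⊕1⊕0⊕0⊕0 = 1
s2 (pos 2,3,6,7,10,11,14,15): 0⊕0⊕1⊕1⊕1⊕0⊕1⊕0 = 0
s4 (pos 4,5,6,7,12,13,14,15): 1⊕1⊕1⊕1⊕1⊕0⊕1⊕0 = 0
s8 (pos 8,9,10,11,12,13,14,15): 1⊕1⊕1⊕0⊕1⊕0⊕1⊕0 = 1
Syndrome s8…s1 = 1001 → error at position 9.
Flip position 9: 000111111101010 → 000111110101010

000111110101010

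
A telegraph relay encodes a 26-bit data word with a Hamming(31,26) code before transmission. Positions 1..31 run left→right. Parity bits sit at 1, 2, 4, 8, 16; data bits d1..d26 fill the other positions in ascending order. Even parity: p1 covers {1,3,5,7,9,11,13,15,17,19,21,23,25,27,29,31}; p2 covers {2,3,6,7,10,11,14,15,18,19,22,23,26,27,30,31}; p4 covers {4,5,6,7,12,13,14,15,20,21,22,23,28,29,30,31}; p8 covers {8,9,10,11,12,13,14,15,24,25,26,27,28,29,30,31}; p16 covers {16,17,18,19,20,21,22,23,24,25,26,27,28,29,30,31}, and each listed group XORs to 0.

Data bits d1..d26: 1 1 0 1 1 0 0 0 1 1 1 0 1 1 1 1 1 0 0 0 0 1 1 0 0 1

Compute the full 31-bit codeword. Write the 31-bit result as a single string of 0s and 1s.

Place data at non-parity positions: p1 p2 1 p4 1 0 1 p8 1 0 0 0 1 1 1 p16 0 1 1 1 1 1 0 0 0 0 1 1 0 0 1
p1 (pos 1,3,5,7,9,11,13,15,17,19,21,23,25,27,29,31): XOR of data positions = 1⊕1⊕1⊕1⊕0⊕1⊕1⊕0⊕1⊕1⊕0⊕0⊕1⊕0⊕1 = 0
p2 (pos 2,3,6,7,10,11,14,15,18,19,22,23,26,27,30,31): XOR of data positions = 1⊕0⊕1⊕0⊕0⊕1⊕1⊕1⊕1⊕1⊕0⊕0⊕1⊕0⊕1 = 1
p4 (pos 4,5,6,7,12,13,14,15,20,21,22,23,28,29,30,31): XOR of data positions = 1⊕0⊕1⊕0⊕1⊕1⊕1⊕1⊕1⊕1⊕0⊕1⊕0⊕0⊕1 = 0
p8 (pos 8,9,10,11,12,13,14,15,24,25,26,27,28,29,30,31): XOR of data positions = 1⊕0⊕0⊕0⊕1⊕1⊕1⊕0⊕0⊕0⊕1⊕1⊕0⊕0⊕1 = 1
p16 (pos 16,17,18,19,20,21,22,23,24,25,26,27,28,29,30,31): XOR of data positions = 0⊕1⊕1⊕1⊕1⊕1⊕0⊕0⊕0⊕0⊕1⊕1⊕0⊕0⊕1 = 0
Codeword: 0110101110001110011111000011001

0110101110001110011111000011001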